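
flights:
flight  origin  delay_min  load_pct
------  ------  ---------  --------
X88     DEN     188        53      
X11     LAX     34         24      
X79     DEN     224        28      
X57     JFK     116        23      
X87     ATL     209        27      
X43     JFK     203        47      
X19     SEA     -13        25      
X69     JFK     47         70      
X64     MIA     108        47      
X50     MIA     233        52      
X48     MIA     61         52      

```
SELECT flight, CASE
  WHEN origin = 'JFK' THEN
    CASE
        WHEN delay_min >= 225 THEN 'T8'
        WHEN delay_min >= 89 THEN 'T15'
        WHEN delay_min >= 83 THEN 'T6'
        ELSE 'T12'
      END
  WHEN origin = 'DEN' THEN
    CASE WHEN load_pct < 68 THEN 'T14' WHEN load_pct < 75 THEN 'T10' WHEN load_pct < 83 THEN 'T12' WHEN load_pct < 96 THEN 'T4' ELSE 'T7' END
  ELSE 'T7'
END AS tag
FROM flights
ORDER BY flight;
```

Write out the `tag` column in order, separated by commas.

T7, T7, T15, T7, T7, T15, T7, T12, T14, T7, T14

flight=X11: origin='LAX' → outer ELSE → T7
flight=X19: origin='SEA' → outer ELSE → T7
flight=X43: origin='JFK' → inner[delay_min >= 89] → T15
flight=X48: origin='MIA' → outer ELSE → T7
flight=X50: origin='MIA' → outer ELSE → T7
flight=X57: origin='JFK' → inner[delay_min >= 89] → T15
flight=X64: origin='MIA' → outer ELSE → T7
flight=X69: origin='JFK' → inner[ELSE] → T12
flight=X79: origin='DEN' → inner[load_pct < 68] → T14
flight=X87: origin='ATL' → outer ELSE → T7
flight=X88: origin='DEN' → inner[load_pct < 68] → T14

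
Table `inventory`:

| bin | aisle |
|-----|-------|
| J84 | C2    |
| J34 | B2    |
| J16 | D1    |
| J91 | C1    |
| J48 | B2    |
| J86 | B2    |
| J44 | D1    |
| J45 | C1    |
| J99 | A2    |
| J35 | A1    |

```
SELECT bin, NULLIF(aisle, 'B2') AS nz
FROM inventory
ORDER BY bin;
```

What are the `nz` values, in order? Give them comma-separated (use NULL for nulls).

bin=J16: aisle=D1 vs B2: differ → D1
bin=J34: aisle=B2 vs B2: equal → NULL
bin=J35: aisle=A1 vs B2: differ → A1
bin=J44: aisle=D1 vs B2: differ → D1
bin=J45: aisle=C1 vs B2: differ → C1
bin=J48: aisle=B2 vs B2: equal → NULL
bin=J84: aisle=C2 vs B2: differ → C2
bin=J86: aisle=B2 vs B2: equal → NULL
bin=J91: aisle=C1 vs B2: differ → C1
bin=J99: aisle=A2 vs B2: differ → A2

D1, NULL, A1, D1, C1, NULL, C2, NULL, C1, A2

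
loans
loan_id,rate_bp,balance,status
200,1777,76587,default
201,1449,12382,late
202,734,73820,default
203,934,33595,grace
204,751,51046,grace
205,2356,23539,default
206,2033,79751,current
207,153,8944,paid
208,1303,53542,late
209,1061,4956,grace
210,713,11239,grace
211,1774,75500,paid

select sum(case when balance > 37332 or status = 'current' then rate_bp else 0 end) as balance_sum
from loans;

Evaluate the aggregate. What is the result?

loan_id=200: ✓ → 1777
loan_id=201: ✗
loan_id=202: ✓ → 734
loan_id=203: ✗
loan_id=204: ✓ → 751
loan_id=205: ✗
loan_id=206: ✓ → 2033
loan_id=207: ✗
loan_id=208: ✓ → 1303
loan_id=209: ✗
loan_id=210: ✗
loan_id=211: ✓ → 1774
balance_sum = 1777 + 734 + 751 + 2033 + 1303 + 1774 = 8372

8372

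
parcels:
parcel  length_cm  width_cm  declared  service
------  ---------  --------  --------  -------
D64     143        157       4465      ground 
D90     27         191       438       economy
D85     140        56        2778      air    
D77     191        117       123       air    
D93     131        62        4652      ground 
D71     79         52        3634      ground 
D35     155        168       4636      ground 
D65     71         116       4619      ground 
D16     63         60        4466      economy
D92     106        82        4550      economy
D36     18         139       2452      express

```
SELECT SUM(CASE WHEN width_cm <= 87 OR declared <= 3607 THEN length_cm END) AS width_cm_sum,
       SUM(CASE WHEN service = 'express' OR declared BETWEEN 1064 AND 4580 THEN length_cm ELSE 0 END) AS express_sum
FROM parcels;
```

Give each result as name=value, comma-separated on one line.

width_cm_sum=755, express_sum=549

[width_cm_sum: width_cm <= 87 OR declared <= 3607]
parcel=D64: ✗
parcel=D90: ✓ → 27
parcel=D85: ✓ → 140
parcel=D77: ✓ → 191
parcel=D93: ✓ → 131
parcel=D71: ✓ → 79
parcel=D35: ✗
parcel=D65: ✗
parcel=D16: ✓ → 63
parcel=D92: ✓ → 106
parcel=D36: ✓ → 18
width_cm_sum = 27 + 140 + 191 + 131 + 79 + 63 + 106 + 18 = 755
—
[express_sum: service = 'express' OR declared BETWEEN 1064 AND 4580]
parcel=D64: ✓ → 143
parcel=D90: ✗
parcel=D85: ✓ → 140
parcel=D77: ✗
parcel=D93: ✗
parcel=D71: ✓ → 79
parcel=D35: ✗
parcel=D65: ✗
parcel=D16: ✓ → 63
parcel=D92: ✓ → 106
parcel=D36: ✓ → 18
express_sum = 143 + 140 + 79 + 63 + 106 + 18 = 549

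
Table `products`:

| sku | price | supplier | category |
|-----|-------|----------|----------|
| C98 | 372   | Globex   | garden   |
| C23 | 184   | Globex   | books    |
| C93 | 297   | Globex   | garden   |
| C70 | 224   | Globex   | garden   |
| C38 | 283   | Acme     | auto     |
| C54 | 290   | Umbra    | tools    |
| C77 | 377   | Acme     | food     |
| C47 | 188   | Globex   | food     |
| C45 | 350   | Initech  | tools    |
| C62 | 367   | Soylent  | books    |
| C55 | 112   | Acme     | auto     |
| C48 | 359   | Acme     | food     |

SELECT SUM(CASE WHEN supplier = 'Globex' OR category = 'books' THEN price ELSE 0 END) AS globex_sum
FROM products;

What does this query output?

sku=C98: ✓ → 372
sku=C23: ✓ → 184
sku=C93: ✓ → 297
sku=C70: ✓ → 224
sku=C38: ✗
sku=C54: ✗
sku=C77: ✗
sku=C47: ✓ → 188
sku=C45: ✗
sku=C62: ✓ → 367
sku=C55: ✗
sku=C48: ✗
globex_sum = 372 + 184 + 297 + 224 + 188 + 367 = 1632

1632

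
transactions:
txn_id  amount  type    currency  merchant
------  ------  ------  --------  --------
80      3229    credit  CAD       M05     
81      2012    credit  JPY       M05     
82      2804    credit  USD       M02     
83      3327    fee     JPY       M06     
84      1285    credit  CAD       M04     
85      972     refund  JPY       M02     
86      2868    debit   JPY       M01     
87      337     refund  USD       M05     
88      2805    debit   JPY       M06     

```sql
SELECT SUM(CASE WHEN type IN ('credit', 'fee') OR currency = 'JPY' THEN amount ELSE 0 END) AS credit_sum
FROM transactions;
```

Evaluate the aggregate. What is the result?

19302

txn_id=80: ✓ → 3229
txn_id=81: ✓ → 2012
txn_id=82: ✓ → 2804
txn_id=83: ✓ → 3327
txn_id=84: ✓ → 1285
txn_id=85: ✓ → 972
txn_id=86: ✓ → 2868
txn_id=87: ✗
txn_id=88: ✓ → 2805
credit_sum = 3229 + 2012 + 2804 + 3327 + 1285 + 972 + 2868 + 2805 = 19302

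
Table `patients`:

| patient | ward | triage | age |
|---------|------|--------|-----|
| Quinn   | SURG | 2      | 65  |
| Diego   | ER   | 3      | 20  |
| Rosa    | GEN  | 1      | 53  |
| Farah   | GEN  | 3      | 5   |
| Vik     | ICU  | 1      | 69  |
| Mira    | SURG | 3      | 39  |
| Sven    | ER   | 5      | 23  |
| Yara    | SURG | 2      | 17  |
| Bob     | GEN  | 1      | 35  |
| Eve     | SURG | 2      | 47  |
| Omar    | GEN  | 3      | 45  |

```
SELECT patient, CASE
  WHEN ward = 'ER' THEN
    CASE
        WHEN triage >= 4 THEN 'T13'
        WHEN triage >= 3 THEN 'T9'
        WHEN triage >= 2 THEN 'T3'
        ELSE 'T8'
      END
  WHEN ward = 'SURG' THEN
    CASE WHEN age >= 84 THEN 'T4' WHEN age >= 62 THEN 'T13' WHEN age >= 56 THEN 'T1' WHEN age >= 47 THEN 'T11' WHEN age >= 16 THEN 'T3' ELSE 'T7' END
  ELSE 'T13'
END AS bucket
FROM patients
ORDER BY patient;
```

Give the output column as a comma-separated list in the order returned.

T13, T9, T11, T13, T3, T13, T13, T13, T13, T13, T3

patient=Bob: ward='GEN' → outer ELSE → T13
patient=Diego: ward='ER' → inner[triage >= 3] → T9
patient=Eve: ward='SURG' → inner[age >= 47] → T11
patient=Farah: ward='GEN' → outer ELSE → T13
patient=Mira: ward='SURG' → inner[age >= 16] → T3
patient=Omar: ward='GEN' → outer ELSE → T13
patient=Quinn: ward='SURG' → inner[age >= 62] → T13
patient=Rosa: ward='GEN' → outer ELSE → T13
patient=Sven: ward='ER' → inner[triage >= 4] → T13
patient=Vik: ward='ICU' → outer ELSE → T13
patient=Yara: ward='SURG' → inner[age >= 16] → T3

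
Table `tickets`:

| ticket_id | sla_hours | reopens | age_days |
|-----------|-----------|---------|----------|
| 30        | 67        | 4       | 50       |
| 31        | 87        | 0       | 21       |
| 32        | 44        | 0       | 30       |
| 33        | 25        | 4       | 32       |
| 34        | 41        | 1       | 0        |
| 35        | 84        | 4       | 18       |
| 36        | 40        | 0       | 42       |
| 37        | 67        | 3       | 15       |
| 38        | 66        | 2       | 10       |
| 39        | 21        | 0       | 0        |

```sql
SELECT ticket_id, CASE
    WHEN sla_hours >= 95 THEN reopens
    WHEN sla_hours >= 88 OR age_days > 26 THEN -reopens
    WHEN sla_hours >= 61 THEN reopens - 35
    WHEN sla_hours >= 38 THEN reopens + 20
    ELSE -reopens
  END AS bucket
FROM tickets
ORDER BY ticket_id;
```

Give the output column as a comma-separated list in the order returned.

-4, -35, 0, -4, 21, -31, 0, -32, -33, 0

ticket_id=30: sla_hours >= 88 OR age_days > 26 → -4
ticket_id=31: sla_hours >= 61 → -35
ticket_id=32: sla_hours >= 88 OR age_days > 26 → 0
ticket_id=33: sla_hours >= 88 OR age_days > 26 → -4
ticket_id=34: sla_hours >= 38 → 21
ticket_id=35: sla_hours >= 61 → -31
ticket_id=36: sla_hours >= 88 OR age_days > 26 → 0
ticket_id=37: sla_hours >= 61 → -32
ticket_id=38: sla_hours >= 61 → -33
ticket_id=39: ELSE → 0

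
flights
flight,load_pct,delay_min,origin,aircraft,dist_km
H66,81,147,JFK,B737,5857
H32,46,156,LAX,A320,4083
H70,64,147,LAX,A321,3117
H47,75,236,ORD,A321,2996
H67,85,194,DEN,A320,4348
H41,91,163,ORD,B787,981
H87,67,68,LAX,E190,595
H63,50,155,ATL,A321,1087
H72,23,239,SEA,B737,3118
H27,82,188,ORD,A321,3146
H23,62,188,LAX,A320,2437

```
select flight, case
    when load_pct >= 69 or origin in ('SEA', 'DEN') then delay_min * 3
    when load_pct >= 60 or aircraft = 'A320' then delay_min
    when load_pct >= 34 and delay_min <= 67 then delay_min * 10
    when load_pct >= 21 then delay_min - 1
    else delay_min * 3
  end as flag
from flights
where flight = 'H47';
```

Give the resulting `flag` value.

708

flight = H47: load_pct=75, delay_min=236, origin=ORD, aircraft=A321, dist_km=2996.
load_pct >= 69 or origin in ('SEA', 'DEN') → true → 708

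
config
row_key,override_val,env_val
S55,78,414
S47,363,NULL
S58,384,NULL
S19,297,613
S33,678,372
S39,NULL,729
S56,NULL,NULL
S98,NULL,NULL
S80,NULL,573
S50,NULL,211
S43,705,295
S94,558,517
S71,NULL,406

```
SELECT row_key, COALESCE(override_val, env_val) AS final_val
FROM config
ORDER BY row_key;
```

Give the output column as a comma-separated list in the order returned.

297, 678, 729, 705, 363, 211, 78, NULL, 384, 406, 573, 558, NULL

row_key=S19: override_val=297 → 297
row_key=S33: override_val=678 → 678
row_key=S39: override_val=NULL, env_val=729 → 729
row_key=S43: override_val=705 → 705
row_key=S47: override_val=363 → 363
row_key=S50: override_val=NULL, env_val=211 → 211
row_key=S55: override_val=78 → 78
row_key=S56: override_val=NULL, env_val=NULL (all NULL) → NULL
row_key=S58: override_val=384 → 384
row_key=S71: override_val=NULL, env_val=406 → 406
row_key=S80: override_val=NULL, env_val=573 → 573
row_key=S94: override_val=558 → 558
row_key=S98: override_val=NULL, env_val=NULL (all NULL) → NULL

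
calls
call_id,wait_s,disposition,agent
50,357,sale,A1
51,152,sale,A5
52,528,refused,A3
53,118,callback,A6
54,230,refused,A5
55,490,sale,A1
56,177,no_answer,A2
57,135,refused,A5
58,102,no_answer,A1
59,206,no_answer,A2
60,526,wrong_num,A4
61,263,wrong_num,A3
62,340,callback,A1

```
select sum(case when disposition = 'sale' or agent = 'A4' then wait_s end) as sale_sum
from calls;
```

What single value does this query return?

call_id=50: ✓ → 357
call_id=51: ✓ → 152
call_id=52: ✗
call_id=53: ✗
call_id=54: ✗
call_id=55: ✓ → 490
call_id=56: ✗
call_id=57: ✗
call_id=58: ✗
call_id=59: ✗
call_id=60: ✓ → 526
call_id=61: ✗
call_id=62: ✗
sale_sum = 357 + 152 + 490 + 526 = 1525

1525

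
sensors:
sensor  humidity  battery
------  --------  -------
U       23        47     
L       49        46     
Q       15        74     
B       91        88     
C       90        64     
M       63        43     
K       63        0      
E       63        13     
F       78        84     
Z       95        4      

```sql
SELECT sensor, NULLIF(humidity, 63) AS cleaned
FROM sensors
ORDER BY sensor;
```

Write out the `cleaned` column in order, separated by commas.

91, 90, NULL, 78, NULL, 49, NULL, 15, 23, 95

sensor=B: humidity=91 vs 63: differ → 91
sensor=C: humidity=90 vs 63: differ → 90
sensor=E: humidity=63 vs 63: equal → NULL
sensor=F: humidity=78 vs 63: differ → 78
sensor=K: humidity=63 vs 63: equal → NULL
sensor=L: humidity=49 vs 63: differ → 49
sensor=M: humidity=63 vs 63: equal → NULL
sensor=Q: humidity=15 vs 63: differ → 15
sensor=U: humidity=23 vs 63: differ → 23
sensor=Z: humidity=95 vs 63: differ → 95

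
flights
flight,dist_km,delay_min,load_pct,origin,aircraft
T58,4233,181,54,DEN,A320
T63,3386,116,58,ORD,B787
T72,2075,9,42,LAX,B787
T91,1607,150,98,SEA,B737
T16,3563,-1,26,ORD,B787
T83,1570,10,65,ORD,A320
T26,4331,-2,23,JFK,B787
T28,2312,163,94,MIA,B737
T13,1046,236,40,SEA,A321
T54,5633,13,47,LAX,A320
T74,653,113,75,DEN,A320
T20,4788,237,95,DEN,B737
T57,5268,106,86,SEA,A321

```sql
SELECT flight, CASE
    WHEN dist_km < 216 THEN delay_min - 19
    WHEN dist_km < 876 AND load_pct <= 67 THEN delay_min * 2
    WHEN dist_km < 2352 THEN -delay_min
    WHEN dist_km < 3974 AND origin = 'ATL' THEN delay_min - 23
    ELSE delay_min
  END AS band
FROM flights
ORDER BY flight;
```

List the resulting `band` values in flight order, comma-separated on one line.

-236, -1, 237, -2, -163, 13, 106, 181, 116, -9, -113, -10, -150

flight=T13: dist_km < 2352 → -236
flight=T16: ELSE → -1
flight=T20: ELSE → 237
flight=T26: ELSE → -2
flight=T28: dist_km < 2352 → -163
flight=T54: ELSE → 13
flight=T57: ELSE → 106
flight=T58: ELSE → 181
flight=T63: ELSE → 116
flight=T72: dist_km < 2352 → -9
flight=T74: dist_km < 2352 → -113
flight=T83: dist_km < 2352 → -10
flight=T91: dist_km < 2352 → -150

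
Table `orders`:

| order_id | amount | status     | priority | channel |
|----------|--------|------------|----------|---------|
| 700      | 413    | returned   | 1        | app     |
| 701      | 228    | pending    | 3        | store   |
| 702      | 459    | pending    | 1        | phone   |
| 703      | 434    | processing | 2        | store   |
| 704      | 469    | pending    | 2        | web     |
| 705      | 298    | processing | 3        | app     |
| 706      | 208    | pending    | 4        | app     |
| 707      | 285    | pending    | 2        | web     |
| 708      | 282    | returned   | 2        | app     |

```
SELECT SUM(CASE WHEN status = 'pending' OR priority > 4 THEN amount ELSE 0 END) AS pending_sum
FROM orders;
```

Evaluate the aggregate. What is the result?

1649

order_id=700: ✗
order_id=701: ✓ → 228
order_id=702: ✓ → 459
order_id=703: ✗
order_id=704: ✓ → 469
order_id=705: ✗
order_id=706: ✓ → 208
order_id=707: ✓ → 285
order_id=708: ✗
pending_sum = 228 + 459 + 469 + 208 + 285 = 1649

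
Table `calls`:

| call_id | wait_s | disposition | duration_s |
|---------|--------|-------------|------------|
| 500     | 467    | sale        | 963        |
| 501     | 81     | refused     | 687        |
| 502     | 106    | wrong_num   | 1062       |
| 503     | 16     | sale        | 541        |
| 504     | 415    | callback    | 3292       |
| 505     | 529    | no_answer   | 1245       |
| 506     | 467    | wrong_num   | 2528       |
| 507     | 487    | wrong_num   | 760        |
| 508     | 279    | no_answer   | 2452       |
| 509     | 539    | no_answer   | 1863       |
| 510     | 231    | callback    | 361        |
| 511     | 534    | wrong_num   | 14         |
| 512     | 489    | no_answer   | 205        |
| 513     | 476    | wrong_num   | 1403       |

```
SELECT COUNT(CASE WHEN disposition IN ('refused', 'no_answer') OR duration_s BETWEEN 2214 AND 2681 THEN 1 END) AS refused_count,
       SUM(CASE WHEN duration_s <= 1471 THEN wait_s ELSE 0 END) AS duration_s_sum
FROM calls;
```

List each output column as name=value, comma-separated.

[refused_count: disposition IN ('refused', 'no_answer') OR duration_s BETWEEN 2214 AND 2681]
call_id=500: ✗
call_id=501: ✓ → 1
call_id=502: ✗
call_id=503: ✗
call_id=504: ✗
call_id=505: ✓ → 1
call_id=506: ✓ → 1
call_id=507: ✗
call_id=508: ✓ → 1
call_id=509: ✓ → 1
call_id=510: ✗
call_id=511: ✗
call_id=512: ✓ → 1
call_id=513: ✗
refused_count = COUNT(1, 1, 1, 1, 1, 1) = 6
—
[duration_s_sum: duration_s <= 1471]
call_id=500: ✓ → 467
call_id=501: ✓ → 81
call_id=502: ✓ → 106
call_id=503: ✓ → 16
call_id=504: ✗
call_id=505: ✓ → 529
call_id=506: ✗
call_id=507: ✓ → 487
call_id=508: ✗
call_id=509: ✗
call_id=510: ✓ → 231
call_id=511: ✓ → 534
call_id=512: ✓ → 489
call_id=513: ✓ → 476
duration_s_sum = 467 + 81 + 106 + 16 + 529 + 487 + 231 + 534 + 489 + 476 = 3416

refused_count=6, duration_s_sum=3416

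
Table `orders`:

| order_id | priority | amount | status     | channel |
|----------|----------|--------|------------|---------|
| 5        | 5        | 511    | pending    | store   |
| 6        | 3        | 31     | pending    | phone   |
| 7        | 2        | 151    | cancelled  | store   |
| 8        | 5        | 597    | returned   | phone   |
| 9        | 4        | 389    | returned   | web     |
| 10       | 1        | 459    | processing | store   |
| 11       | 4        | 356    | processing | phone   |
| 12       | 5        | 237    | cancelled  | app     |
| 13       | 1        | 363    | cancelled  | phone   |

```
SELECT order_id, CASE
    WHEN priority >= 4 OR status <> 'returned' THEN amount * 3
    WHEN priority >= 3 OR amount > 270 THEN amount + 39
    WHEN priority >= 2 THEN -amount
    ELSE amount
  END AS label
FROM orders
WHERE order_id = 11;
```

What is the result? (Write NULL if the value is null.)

1068

order_id = 11: priority=4, amount=356, status=processing, channel=phone.
priority >= 4 OR status <> 'returned' → true → 1068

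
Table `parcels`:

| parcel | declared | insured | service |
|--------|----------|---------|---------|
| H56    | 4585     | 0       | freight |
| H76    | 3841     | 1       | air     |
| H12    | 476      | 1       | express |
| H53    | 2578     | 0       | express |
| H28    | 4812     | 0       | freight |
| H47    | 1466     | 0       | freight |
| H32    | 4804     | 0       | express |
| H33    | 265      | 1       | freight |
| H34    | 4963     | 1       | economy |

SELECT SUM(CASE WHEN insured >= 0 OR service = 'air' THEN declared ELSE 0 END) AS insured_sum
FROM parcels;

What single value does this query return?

27790

parcel=H56: ✓ → 4585
parcel=H76: ✓ → 3841
parcel=H12: ✓ → 476
parcel=H53: ✓ → 2578
parcel=H28: ✓ → 4812
parcel=H47: ✓ → 1466
parcel=H32: ✓ → 4804
parcel=H33: ✓ → 265
parcel=H34: ✓ → 4963
insured_sum = 4585 + 3841 + 476 + 2578 + 4812 + 1466 + 4804 + 265 + 4963 = 27790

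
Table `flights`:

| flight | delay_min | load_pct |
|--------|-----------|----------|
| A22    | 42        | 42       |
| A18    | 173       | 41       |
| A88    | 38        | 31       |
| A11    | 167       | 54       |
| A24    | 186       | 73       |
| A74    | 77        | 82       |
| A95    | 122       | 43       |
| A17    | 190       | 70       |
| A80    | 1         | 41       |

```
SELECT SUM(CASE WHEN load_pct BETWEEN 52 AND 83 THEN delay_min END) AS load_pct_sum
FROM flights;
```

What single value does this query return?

620

flight=A22: ✗
flight=A18: ✗
flight=A88: ✗
flight=A11: ✓ → 167
flight=A24: ✓ → 186
flight=A74: ✓ → 77
flight=A95: ✗
flight=A17: ✓ → 190
flight=A80: ✗
load_pct_sum = 167 + 186 + 77 + 190 = 620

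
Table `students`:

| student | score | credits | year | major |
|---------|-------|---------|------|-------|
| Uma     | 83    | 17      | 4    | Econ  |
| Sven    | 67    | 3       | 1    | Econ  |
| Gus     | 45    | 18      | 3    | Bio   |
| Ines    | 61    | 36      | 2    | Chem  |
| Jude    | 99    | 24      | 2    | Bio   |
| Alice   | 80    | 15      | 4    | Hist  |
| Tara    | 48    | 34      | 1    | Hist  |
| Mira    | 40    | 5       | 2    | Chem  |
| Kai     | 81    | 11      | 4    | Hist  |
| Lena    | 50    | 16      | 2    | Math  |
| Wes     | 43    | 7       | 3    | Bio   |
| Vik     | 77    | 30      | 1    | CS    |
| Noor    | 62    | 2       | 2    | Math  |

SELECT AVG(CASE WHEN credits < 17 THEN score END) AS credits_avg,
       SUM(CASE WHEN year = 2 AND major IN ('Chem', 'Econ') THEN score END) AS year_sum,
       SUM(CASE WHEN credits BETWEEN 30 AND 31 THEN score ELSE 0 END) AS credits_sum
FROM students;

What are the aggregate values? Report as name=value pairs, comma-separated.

credits_avg=60.4285714286, year_sum=101, credits_sum=77

[credits_avg: credits < 17]
student=Uma: ✗
student=Sven: ✓ → 67
student=Gus: ✗
student=Ines: ✗
student=Jude: ✗
student=Alice: ✓ → 80
student=Tara: ✗
student=Mira: ✓ → 40
student=Kai: ✓ → 81
student=Lena: ✓ → 50
student=Wes: ✓ → 43
student=Vik: ✗
student=Noor: ✓ → 62
credits_avg = (67 + 80 + 40 + 81 + 50 + 43 + 62) / 7 = 60.4285714286
—
[year_sum: year = 2 AND major IN ('Chem', 'Econ')]
student=Uma: ✗
student=Sven: ✗
student=Gus: ✗
student=Ines: ✓ → 61
student=Jude: ✗
student=Alice: ✗
student=Tara: ✗
student=Mira: ✓ → 40
student=Kai: ✗
student=Lena: ✗
student=Wes: ✗
student=Vik: ✗
student=Noor: ✗
year_sum = 61 + 40 = 101
—
[credits_sum: credits BETWEEN 30 AND 31]
student=Uma: ✗
student=Sven: ✗
student=Gus: ✗
student=Ines: ✗
student=Jude: ✗
student=Alice: ✗
student=Tara: ✗
student=Mira: ✗
student=Kai: ✗
student=Lena: ✗
student=Wes: ✗
student=Vik: ✓ → 77
student=Noor: ✗
credits_sum = 77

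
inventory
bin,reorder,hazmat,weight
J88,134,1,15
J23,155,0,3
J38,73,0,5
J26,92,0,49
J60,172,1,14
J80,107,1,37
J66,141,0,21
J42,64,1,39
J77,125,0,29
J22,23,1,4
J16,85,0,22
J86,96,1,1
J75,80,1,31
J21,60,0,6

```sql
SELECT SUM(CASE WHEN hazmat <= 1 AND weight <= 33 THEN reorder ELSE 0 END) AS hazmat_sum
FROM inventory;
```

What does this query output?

1144

bin=J88: ✓ → 134
bin=J23: ✓ → 155
bin=J38: ✓ → 73
bin=J26: ✗
bin=J60: ✓ → 172
bin=J80: ✗
bin=J66: ✓ → 141
bin=J42: ✗
bin=J77: ✓ → 125
bin=J22: ✓ → 23
bin=J16: ✓ → 85
bin=J86: ✓ → 96
bin=J75: ✓ → 80
bin=J21: ✓ → 60
hazmat_sum = 134 + 155 + 73 + 172 + 141 + 125 + 23 + 85 + 96 + 80 + 60 = 1144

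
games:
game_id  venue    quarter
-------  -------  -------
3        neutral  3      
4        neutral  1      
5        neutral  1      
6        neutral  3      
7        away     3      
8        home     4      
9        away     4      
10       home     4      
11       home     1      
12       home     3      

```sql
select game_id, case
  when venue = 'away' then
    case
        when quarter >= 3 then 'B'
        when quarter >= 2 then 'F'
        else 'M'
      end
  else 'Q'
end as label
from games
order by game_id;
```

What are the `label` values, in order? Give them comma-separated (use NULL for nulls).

game_id=3: venue='neutral' → outer ELSE → Q
game_id=4: venue='neutral' → outer ELSE → Q
game_id=5: venue='neutral' → outer ELSE → Q
game_id=6: venue='neutral' → outer ELSE → Q
game_id=7: venue='away' → inner[quarter >= 3] → B
game_id=8: venue='home' → outer ELSE → Q
game_id=9: venue='away' → inner[quarter >= 3] → B
game_id=10: venue='home' → outer ELSE → Q
game_id=11: venue='home' → outer ELSE → Q
game_id=12: venue='home' → outer ELSE → Q

Q, Q, Q, Q, B, Q, B, Q, Q, Q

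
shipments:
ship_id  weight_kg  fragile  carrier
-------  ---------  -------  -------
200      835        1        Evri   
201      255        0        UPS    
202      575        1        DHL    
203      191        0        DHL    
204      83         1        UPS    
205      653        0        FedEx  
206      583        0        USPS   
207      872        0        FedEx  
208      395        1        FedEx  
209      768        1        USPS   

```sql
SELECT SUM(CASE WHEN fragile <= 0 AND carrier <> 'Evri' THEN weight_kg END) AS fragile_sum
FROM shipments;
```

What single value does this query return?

2554

ship_id=200: ✗
ship_id=201: ✓ → 255
ship_id=202: ✗
ship_id=203: ✓ → 191
ship_id=204: ✗
ship_id=205: ✓ → 653
ship_id=206: ✓ → 583
ship_id=207: ✓ → 872
ship_id=208: ✗
ship_id=209: ✗
fragile_sum = 255 + 191 + 653 + 583 + 872 = 2554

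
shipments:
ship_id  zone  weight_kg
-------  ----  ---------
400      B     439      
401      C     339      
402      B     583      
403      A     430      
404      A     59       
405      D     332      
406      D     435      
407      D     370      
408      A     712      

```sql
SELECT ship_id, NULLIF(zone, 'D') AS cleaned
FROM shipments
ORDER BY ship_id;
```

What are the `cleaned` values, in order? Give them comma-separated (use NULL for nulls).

ship_id=400: zone=B vs D: differ → B
ship_id=401: zone=C vs D: differ → C
ship_id=402: zone=B vs D: differ → B
ship_id=403: zone=A vs D: differ → A
ship_id=404: zone=A vs D: differ → A
ship_id=405: zone=D vs D: equal → NULL
ship_id=406: zone=D vs D: equal → NULL
ship_id=407: zone=D vs D: equal → NULL
ship_id=408: zone=A vs D: differ → A

B, C, B, A, A, NULL, NULL, NULL, A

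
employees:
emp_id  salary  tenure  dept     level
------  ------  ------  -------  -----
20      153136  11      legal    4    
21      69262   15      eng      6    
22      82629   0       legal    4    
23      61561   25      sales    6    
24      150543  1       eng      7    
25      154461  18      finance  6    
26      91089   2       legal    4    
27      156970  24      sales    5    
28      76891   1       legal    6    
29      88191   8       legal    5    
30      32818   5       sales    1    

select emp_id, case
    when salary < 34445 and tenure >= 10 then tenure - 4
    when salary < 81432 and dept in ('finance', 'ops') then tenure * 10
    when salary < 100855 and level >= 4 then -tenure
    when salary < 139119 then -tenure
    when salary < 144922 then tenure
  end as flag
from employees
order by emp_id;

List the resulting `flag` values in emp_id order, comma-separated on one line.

NULL, -15, 0, -25, NULL, NULL, -2, NULL, -1, -8, -5

emp_id=20: (no match → NULL) → NULL
emp_id=21: salary < 100855 and level >= 4 → -15
emp_id=22: salary < 100855 and level >= 4 → 0
emp_id=23: salary < 100855 and level >= 4 → -25
emp_id=24: (no match → NULL) → NULL
emp_id=25: (no match → NULL) → NULL
emp_id=26: salary < 100855 and level >= 4 → -2
emp_id=27: (no match → NULL) → NULL
emp_id=28: salary < 100855 and level >= 4 → -1
emp_id=29: salary < 100855 and level >= 4 → -8
emp_id=30: salary < 139119 → -5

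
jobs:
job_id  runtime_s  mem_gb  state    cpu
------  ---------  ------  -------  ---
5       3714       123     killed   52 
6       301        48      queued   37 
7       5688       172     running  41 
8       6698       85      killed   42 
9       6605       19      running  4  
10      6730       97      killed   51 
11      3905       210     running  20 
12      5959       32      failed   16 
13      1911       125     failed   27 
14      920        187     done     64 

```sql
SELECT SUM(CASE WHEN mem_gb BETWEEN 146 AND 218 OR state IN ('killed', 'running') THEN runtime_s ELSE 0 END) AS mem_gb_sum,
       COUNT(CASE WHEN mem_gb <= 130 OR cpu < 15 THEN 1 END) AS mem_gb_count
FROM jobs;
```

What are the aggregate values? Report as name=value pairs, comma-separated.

[mem_gb_sum: mem_gb BETWEEN 146 AND 218 OR state IN ('killed', 'running')]
job_id=5: ✓ → 3714
job_id=6: ✗
job_id=7: ✓ → 5688
job_id=8: ✓ → 6698
job_id=9: ✓ → 6605
job_id=10: ✓ → 6730
job_id=11: ✓ → 3905
job_id=12: ✗
job_id=13: ✗
job_id=14: ✓ → 920
mem_gb_sum = 3714 + 5688 + 6698 + 6605 + 6730 + 3905 + 920 = 34260
—
[mem_gb_count: mem_gb <= 130 OR cpu < 15]
job_id=5: ✓ → 1
job_id=6: ✓ → 1
job_id=7: ✗
job_id=8: ✓ → 1
job_id=9: ✓ → 1
job_id=10: ✓ → 1
job_id=11: ✗
job_id=12: ✓ → 1
job_id=13: ✓ → 1
job_id=14: ✗
mem_gb_count = COUNT(1, 1, 1, 1, 1, 1, 1) = 7

mem_gb_sum=34260, mem_gb_count=7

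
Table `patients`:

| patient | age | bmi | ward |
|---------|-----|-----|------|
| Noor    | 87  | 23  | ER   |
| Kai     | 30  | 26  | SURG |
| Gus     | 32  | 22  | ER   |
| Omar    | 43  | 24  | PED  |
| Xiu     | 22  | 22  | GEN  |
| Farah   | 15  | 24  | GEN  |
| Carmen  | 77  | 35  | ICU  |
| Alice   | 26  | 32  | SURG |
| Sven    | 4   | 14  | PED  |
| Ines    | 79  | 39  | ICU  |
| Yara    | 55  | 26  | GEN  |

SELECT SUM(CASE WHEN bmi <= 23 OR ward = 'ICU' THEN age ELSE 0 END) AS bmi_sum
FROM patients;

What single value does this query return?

patient=Noor: ✓ → 87
patient=Kai: ✗
patient=Gus: ✓ → 32
patient=Omar: ✗
patient=Xiu: ✓ → 22
patient=Farah: ✗
patient=Carmen: ✓ → 77
patient=Alice: ✗
patient=Sven: ✓ → 4
patient=Ines: ✓ → 79
patient=Yara: ✗
bmi_sum = 87 + 32 + 22 + 77 + 4 + 79 = 301

301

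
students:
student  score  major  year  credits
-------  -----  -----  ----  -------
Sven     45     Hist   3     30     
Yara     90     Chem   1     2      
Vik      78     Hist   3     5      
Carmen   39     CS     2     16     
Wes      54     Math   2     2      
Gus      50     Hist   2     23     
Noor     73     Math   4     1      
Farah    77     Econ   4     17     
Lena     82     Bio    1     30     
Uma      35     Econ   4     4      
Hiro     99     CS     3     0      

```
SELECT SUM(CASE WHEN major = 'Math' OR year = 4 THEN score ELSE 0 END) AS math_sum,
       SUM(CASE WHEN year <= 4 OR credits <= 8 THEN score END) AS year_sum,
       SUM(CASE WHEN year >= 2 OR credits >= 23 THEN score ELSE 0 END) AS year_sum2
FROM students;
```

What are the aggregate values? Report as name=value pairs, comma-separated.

math_sum=239, year_sum=722, year_sum2=632

[math_sum: major = 'Math' OR year = 4]
student=Sven: ✗
student=Yara: ✗
student=Vik: ✗
student=Carmen: ✗
student=Wes: ✓ → 54
student=Gus: ✗
student=Noor: ✓ → 73
student=Farah: ✓ → 77
student=Lena: ✗
student=Uma: ✓ → 35
student=Hiro: ✗
math_sum = 54 + 73 + 77 + 35 = 239
—
[year_sum: year <= 4 OR credits <= 8]
student=Sven: ✓ → 45
student=Yara: ✓ → 90
student=Vik: ✓ → 78
student=Carmen: ✓ → 39
student=Wes: ✓ → 54
student=Gus: ✓ → 50
student=Noor: ✓ → 73
student=Farah: ✓ → 77
student=Lena: ✓ → 82
student=Uma: ✓ → 35
student=Hiro: ✓ → 99
year_sum = 45 + 90 + 78 + 39 + 54 + 50 + 73 + 77 + 82 + 35 + 99 = 722
—
[year_sum2: year >= 2 OR credits >= 23]
student=Sven: ✓ → 45
student=Yara: ✗
student=Vik: ✓ → 78
student=Carmen: ✓ → 39
student=Wes: ✓ → 54
student=Gus: ✓ → 50
student=Noor: ✓ → 73
student=Farah: ✓ → 77
student=Lena: ✓ → 82
student=Uma: ✓ → 35
student=Hiro: ✓ → 99
year_sum2 = 45 + 78 + 39 + 54 + 50 + 73 + 77 + 82 + 35 + 99 = 632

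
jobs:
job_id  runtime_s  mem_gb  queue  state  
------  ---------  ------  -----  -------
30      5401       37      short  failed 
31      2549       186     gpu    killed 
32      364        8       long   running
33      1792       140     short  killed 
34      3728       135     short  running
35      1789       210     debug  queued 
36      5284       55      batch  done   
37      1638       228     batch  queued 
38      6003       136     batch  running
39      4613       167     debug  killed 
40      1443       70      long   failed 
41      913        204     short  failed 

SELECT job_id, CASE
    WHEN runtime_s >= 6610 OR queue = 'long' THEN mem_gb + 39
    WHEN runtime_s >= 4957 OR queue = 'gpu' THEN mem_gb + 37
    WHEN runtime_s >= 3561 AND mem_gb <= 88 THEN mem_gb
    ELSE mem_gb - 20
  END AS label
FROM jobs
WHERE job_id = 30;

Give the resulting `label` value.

job_id = 30: runtime_s=5401, mem_gb=37, queue=short, state=failed.
runtime_s >= 6610 OR queue = 'long' → false
runtime_s >= 4957 OR queue = 'gpu' → true → 74

74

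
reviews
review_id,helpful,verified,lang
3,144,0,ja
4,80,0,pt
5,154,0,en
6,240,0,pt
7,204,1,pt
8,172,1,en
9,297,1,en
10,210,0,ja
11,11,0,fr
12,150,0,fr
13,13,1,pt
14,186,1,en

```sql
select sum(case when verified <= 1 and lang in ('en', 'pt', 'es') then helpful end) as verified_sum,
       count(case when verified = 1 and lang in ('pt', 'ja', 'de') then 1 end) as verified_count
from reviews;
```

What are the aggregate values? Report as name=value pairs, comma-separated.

[verified_sum: verified <= 1 and lang in ('en', 'pt', 'es')]
review_id=3: ✗
review_id=4: ✓ → 80
review_id=5: ✓ → 154
review_id=6: ✓ → 240
review_id=7: ✓ → 204
review_id=8: ✓ → 172
review_id=9: ✓ → 297
review_id=10: ✗
review_id=11: ✗
review_id=12: ✗
review_id=13: ✓ → 13
review_id=14: ✓ → 186
verified_sum = 80 + 154 + 240 + 204 + 172 + 297 + 13 + 186 = 1346
—
[verified_count: verified = 1 and lang in ('pt', 'ja', 'de')]
review_id=3: ✗
review_id=4: ✗
review_id=5: ✗
review_id=6: ✗
review_id=7: ✓ → 1
review_id=8: ✗
review_id=9: ✗
review_id=10: ✗
review_id=11: ✗
review_id=12: ✗
review_id=13: ✓ → 1
review_id=14: ✗
verified_count = COUNT(1, 1) = 2

verified_sum=1346, verified_count=2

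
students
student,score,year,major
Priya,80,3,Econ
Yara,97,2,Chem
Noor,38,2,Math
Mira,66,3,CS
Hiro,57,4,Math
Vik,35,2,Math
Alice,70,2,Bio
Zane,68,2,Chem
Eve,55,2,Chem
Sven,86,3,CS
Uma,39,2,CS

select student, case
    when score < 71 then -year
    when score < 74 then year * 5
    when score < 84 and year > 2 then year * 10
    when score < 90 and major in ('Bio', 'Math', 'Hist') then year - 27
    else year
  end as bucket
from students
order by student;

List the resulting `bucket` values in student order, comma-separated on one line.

student=Alice: score < 71 → -2
student=Eve: score < 71 → -2
student=Hiro: score < 71 → -4
student=Mira: score < 71 → -3
student=Noor: score < 71 → -2
student=Priya: score < 84 and year > 2 → 30
student=Sven: ELSE → 3
student=Uma: score < 71 → -2
student=Vik: score < 71 → -2
student=Yara: ELSE → 2
student=Zane: score < 71 → -2

-2, -2, -4, -3, -2, 30, 3, -2, -2, 2, -2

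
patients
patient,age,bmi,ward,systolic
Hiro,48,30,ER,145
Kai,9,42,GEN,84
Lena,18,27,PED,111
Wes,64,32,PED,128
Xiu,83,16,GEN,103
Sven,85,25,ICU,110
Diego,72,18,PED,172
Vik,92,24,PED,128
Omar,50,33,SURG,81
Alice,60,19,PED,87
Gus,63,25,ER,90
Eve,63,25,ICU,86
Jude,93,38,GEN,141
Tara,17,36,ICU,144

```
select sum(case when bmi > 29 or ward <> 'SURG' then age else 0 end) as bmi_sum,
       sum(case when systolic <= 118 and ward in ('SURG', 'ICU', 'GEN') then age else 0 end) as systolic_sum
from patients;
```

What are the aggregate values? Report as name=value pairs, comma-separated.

bmi_sum=817, systolic_sum=290

[bmi_sum: bmi > 29 or ward <> 'SURG']
patient=Hiro: ✓ → 48
patient=Kai: ✓ → 9
patient=Lena: ✓ → 18
patient=Wes: ✓ → 64
patient=Xiu: ✓ → 83
patient=Sven: ✓ → 85
patient=Diego: ✓ → 72
patient=Vik: ✓ → 92
patient=Omar: ✓ → 50
patient=Alice: ✓ → 60
patient=Gus: ✓ → 63
patient=Eve: ✓ → 63
patient=Jude: ✓ → 93
patient=Tara: ✓ → 17
bmi_sum = 48 + 9 + 18 + 64 + 83 + 85 + 72 + 92 + 50 + 60 + 63 + 63 + 93 + 17 = 817
—
[systolic_sum: systolic <= 118 and ward in ('SURG', 'ICU', 'GEN')]
patient=Hiro: ✗
patient=Kai: ✓ → 9
patient=Lena: ✗
patient=Wes: ✗
patient=Xiu: ✓ → 83
patient=Sven: ✓ → 85
patient=Diego: ✗
patient=Vik: ✗
patient=Omar: ✓ → 50
patient=Alice: ✗
patient=Gus: ✗
patient=Eve: ✓ → 63
patient=Jude: ✗
patient=Tara: ✗
systolic_sum = 9 + 83 + 85 + 50 + 63 = 290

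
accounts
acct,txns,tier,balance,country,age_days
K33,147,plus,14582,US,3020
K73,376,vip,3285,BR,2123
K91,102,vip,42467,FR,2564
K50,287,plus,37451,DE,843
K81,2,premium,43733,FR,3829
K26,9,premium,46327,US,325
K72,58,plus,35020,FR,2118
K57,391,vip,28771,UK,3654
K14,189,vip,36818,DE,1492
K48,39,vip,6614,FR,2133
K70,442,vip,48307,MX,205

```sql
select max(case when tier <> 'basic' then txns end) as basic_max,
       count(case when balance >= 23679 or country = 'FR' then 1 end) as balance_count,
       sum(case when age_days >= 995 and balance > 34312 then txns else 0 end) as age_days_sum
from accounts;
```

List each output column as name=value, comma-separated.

basic_max=442, balance_count=9, age_days_sum=351

[basic_max: tier <> 'basic']
acct=K33: ✓ → 147
acct=K73: ✓ → 376
acct=K91: ✓ → 102
acct=K50: ✓ → 287
acct=K81: ✓ → 2
acct=K26: ✓ → 9
acct=K72: ✓ → 58
acct=K57: ✓ → 391
acct=K14: ✓ → 189
acct=K48: ✓ → 39
acct=K70: ✓ → 442
basic_max = MAX(147, 376, 102, 287, 2, 9, 58, 391, 189, 39, 442) = 442
—
[balance_count: balance >= 23679 or country = 'FR']
acct=K33: ✗
acct=K73: ✗
acct=K91: ✓ → 1
acct=K50: ✓ → 1
acct=K81: ✓ → 1
acct=K26: ✓ → 1
acct=K72: ✓ → 1
acct=K57: ✓ → 1
acct=K14: ✓ → 1
acct=K48: ✓ → 1
acct=K70: ✓ → 1
balance_count = COUNT(1, 1, 1, 1, 1, 1, 1, 1, 1) = 9
—
[age_days_sum: age_days >= 995 and balance > 34312]
acct=K33: ✗
acct=K73: ✗
acct=K91: ✓ → 102
acct=K50: ✗
acct=K81: ✓ → 2
acct=K26: ✗
acct=K72: ✓ → 58
acct=K57: ✗
acct=K14: ✓ → 189
acct=K48: ✗
acct=K70: ✗
age_days_sum = 102 + 2 + 58 + 189 = 351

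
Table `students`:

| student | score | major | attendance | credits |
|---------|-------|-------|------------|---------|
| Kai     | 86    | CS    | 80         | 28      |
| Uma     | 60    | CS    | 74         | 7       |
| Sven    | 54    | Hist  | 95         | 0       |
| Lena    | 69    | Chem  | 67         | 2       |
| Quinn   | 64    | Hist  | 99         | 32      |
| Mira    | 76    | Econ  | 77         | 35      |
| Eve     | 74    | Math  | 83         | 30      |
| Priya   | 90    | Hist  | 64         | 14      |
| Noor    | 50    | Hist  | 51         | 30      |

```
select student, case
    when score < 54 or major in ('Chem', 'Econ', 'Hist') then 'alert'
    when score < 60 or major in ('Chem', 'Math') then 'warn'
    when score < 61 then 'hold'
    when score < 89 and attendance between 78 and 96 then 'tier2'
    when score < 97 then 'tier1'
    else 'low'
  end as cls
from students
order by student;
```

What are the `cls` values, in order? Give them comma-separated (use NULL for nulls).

student=Eve: score < 60 or major in ('Chem', 'Math') → warn
student=Kai: score < 89 and attendance between 78 and 96 → tier2
student=Lena: score < 54 or major in ('Chem', 'Econ', 'Hist') → alert
student=Mira: score < 54 or major in ('Chem', 'Econ', 'Hist') → alert
student=Noor: score < 54 or major in ('Chem', 'Econ', 'Hist') → alert
student=Priya: score < 54 or major in ('Chem', 'Econ', 'Hist') → alert
student=Quinn: score < 54 or major in ('Chem', 'Econ', 'Hist') → alert
student=Sven: score < 54 or major in ('Chem', 'Econ', 'Hist') → alert
student=Uma: score < 61 → hold

warn, tier2, alert, alert, alert, alert, alert, alert, hold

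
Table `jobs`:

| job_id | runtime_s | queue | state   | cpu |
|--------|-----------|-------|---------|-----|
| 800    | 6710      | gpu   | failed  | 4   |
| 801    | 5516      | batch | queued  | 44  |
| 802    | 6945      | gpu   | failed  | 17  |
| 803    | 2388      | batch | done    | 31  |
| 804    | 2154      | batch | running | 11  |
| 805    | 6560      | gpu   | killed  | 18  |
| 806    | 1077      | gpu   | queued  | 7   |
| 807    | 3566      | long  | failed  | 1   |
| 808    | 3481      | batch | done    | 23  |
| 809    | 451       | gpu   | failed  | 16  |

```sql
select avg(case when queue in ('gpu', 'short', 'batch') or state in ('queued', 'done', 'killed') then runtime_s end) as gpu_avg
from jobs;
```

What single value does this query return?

job_id=800: ✓ → 6710
job_id=801: ✓ → 5516
job_id=802: ✓ → 6945
job_id=803: ✓ → 2388
job_id=804: ✓ → 2154
job_id=805: ✓ → 6560
job_id=806: ✓ → 1077
job_id=807: ✗
job_id=808: ✓ → 3481
job_id=809: ✓ → 451
gpu_avg = (6710 + 5516 + 6945 + 2388 + 2154 + 6560 + 1077 + 3481 + 451) / 9 = 3920.2222222222

3920.2222222222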